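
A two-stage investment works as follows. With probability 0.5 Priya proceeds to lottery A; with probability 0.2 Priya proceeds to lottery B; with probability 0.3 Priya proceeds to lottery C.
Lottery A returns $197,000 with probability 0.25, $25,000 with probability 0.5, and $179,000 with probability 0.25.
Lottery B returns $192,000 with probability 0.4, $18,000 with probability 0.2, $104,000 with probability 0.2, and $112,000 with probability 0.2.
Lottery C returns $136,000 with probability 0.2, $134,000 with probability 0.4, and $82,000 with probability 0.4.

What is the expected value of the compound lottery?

$112,050

EV(A) = 0.25 × 197000 + 0.5 × 25000 + 0.25 × 179000 = 49250 + 12500 + 44750 = 106500
EV(B) = 0.4 × 192000 + 0.2 × 18000 + 0.2 × 104000 + 0.2 × 112000 = 76800 + 3600 + 20800 + 22400 = 123600
EV(C) = 0.2 × 136000 + 0.4 × 134000 + 0.4 × 82000 = 27200 + 53600 + 32800 = 113600
Overall = 0.5 × 106500 + 0.2 × 123600 + 0.3 × 113600 = 53250 + 24720 + 34080 = 112050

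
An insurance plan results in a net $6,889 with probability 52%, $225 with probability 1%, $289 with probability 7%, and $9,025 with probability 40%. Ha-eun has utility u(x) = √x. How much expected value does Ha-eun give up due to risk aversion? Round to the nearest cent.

E[u] = 0.52·√6889 + 0.01·√225 + 0.07·√289 + 0.4·√9025 = 0.52·83 + 0.01·15 + 0.07·17 + 0.4·95 = 82.5
CE = (82.5)² = 6806.25
Risk premium = EV − CE = 7214.76 − 6806.25 = 408.51

$408.51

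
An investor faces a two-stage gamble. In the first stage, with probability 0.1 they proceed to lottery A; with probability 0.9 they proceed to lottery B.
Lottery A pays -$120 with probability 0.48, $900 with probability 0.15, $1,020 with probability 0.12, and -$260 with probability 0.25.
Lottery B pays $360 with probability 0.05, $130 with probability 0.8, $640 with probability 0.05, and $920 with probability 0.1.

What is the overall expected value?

EV(A) = 0.48 × (-120) + 0.15 × 900 + 0.12 × 1020 + 0.25 × (-260) = -57.6 + 135 + 122.4 − 65 = 134.8
EV(B) = 0.05 × 360 + 0.8 × 130 + 0.05 × 640 + 0.1 × 920 = 18 + 104 + 32 + 92 = 246
Overall = 0.1 × 134.8 + 0.9 × 246 = 13.48 + 221.4 = 234.88

$234.88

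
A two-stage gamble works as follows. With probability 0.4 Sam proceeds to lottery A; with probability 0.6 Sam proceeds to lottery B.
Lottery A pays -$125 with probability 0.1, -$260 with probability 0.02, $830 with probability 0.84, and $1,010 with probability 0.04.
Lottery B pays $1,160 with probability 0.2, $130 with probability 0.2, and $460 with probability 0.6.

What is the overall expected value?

EV(A) = 0.1 × (-125) + 0.02 × (-260) + 0.84 × 830 + 0.04 × 1010 = -12.5 − 5.2 + 697.2 + 40.4 = 719.9
EV(B) = 0.2 × 1160 + 0.2 × 130 + 0.6 × 460 = 232 + 26 + 276 = 534
Overall = 0.4 × 719.9 + 0.6 × 534 = 287.96 + 320.4 = 608.36

$608.36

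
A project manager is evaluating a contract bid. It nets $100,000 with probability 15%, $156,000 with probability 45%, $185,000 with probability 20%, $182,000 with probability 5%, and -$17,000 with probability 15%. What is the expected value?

$128,750

EV = 0.15 × 100000 + 0.45 × 156000 + 0.2 × 185000 + 0.05 × 182000 + 0.15 × (-17000) = 15000 + 70200 + 37000 + 9100 − 2550 = 128750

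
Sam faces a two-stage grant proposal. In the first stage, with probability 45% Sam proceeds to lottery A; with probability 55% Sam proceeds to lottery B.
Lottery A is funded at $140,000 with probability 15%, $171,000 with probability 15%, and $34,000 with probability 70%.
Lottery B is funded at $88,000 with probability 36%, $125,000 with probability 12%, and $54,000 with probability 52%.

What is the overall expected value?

$72,820.50

EV(A) = 0.15 × 140000 + 0.15 × 171000 + 0.7 × 34000 = 21000 + 25650 + 23800 = 70450
EV(B) = 0.36 × 88000 + 0.12 × 125000 + 0.52 × 54000 = 31680 + 15000 + 28080 = 74760
Overall = 0.45 × 70450 + 0.55 × 74760 = 31702.5 + 41118 = 72820.5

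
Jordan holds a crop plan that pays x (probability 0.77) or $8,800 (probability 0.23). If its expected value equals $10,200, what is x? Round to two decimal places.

x = $10,618.18

0.77·x + 0.23·8800 = 10200
0.77·x = 10200 − 2024 = 8176
x = 8176 / 0.77 = 10618.1818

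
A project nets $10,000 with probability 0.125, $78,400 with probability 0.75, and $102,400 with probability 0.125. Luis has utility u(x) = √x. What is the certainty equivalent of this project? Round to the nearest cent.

E[u] = 0.125·√10000 + 0.75·√78400 + 0.125·√102400 = 0.125·100 + 0.75·280 + 0.125·320 = 262.5
CE = (262.5)² = 68906.25

$68,906.25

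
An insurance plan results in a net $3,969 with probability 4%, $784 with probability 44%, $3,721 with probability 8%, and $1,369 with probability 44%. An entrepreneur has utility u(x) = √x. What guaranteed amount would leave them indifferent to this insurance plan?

E[u] = 0.04·√3969 + 0.44·√784 + 0.08·√3721 + 0.44·√1369 = 0.04·63 + 0.44·28 + 0.08·61 + 0.44·37 = 36
CE = (36)² = 1296

$1,296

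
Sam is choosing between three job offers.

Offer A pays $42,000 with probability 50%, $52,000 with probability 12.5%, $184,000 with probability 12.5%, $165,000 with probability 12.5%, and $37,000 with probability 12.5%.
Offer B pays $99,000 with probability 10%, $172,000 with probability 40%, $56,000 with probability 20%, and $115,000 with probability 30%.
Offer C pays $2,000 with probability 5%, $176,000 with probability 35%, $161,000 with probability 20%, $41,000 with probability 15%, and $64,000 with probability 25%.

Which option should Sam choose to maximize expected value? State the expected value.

Offer B ($124,400)

Offer A = 0.5 × 42000 + 0.125 × 52000 + 0.125 × 184000 + 0.125 × 165000 + 0.125 × 37000 = 21000 + 6500 + 23000 + 20625 + 4625 = 75750
Offer B = 0.1 × 99000 + 0.4 × 172000 + 0.2 × 56000 + 0.3 × 115000 = 9900 + 68800 + 11200 + 34500 = 124400
Offer C = 0.05 × 2000 + 0.35 × 176000 + 0.2 × 161000 + 0.15 × 41000 + 0.25 × 64000 = 100 + 61600 + 32200 + 6150 + 16000 = 116050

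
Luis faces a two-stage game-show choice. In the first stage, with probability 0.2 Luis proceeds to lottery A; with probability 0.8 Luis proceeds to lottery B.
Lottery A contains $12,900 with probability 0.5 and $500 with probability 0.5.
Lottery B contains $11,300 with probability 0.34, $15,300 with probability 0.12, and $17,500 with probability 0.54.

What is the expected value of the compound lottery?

EV(A) = 0.5 × 12900 + 0.5 × 500 = 6450 + 250 = 6700
EV(B) = 0.34 × 11300 + 0.12 × 15300 + 0.54 × 17500 = 3842 + 1836 + 9450 = 15128
Overall = 0.2 × 6700 + 0.8 × 15128 = 1340 + 12102.4 = 13442.4

$13,442.40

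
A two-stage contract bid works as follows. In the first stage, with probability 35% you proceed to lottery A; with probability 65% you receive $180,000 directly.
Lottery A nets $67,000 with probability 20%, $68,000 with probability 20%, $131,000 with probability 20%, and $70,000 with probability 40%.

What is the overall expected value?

$145,420

EV(A) = 0.2 × 67000 + 0.2 × 68000 + 0.2 × 131000 + 0.4 × 70000 = 13400 + 13600 + 26200 + 28000 = 81200
Branch B: 180000 (certain)
Overall = 0.35 × 81200 + 0.65 × 180000 = 28420 + 117000 = 145420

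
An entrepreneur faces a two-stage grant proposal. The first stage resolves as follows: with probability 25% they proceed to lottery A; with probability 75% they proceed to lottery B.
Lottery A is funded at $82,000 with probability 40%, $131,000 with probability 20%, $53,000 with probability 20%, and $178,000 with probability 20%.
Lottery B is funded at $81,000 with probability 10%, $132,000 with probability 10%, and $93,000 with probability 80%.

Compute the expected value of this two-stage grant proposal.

EV(A) = 0.4 × 82000 + 0.2 × 131000 + 0.2 × 53000 + 0.2 × 178000 = 32800 + 26200 + 10600 + 35600 = 105200
EV(B) = 0.1 × 81000 + 0.1 × 132000 + 0.8 × 93000 = 8100 + 13200 + 74400 = 95700
Overall = 0.25 × 105200 + 0.75 × 95700 = 26300 + 71775 = 98075

$98,075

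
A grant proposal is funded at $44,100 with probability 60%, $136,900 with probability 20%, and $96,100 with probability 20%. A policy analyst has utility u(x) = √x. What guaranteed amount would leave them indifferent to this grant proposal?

E[u] = 0.6·√44100 + 0.2·√136900 + 0.2·√96100 = 0.6·210 + 0.2·370 + 0.2·310 = 262
CE = (262)² = 68644

$68,644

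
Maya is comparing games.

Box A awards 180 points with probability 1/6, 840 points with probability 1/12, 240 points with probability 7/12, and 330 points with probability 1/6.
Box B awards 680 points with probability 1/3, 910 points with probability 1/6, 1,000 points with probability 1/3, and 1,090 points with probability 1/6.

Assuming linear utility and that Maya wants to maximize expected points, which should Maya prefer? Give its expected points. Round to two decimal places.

Box B (893.33 points)

Box A = 1/6 × 180 + 1/12 × 840 + 7/12 × 240 + 1/6 × 330 = 30 + 70 + 140 + 55 = 295
Box B = 1/3 × 680 + 1/6 × 910 + 1/3 × 1000 + 1/6 × 1090 = 226.6667 + 151.6667 + 333.3333 + 181.6667 = 893.3333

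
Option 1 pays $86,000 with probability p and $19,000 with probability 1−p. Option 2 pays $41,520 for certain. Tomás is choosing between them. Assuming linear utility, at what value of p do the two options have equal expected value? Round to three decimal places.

p·86000 + (1−p)·19000 = 41520
67000p + 19000 = 41520
p = (41520 − 19000) / 67000

p = 0.336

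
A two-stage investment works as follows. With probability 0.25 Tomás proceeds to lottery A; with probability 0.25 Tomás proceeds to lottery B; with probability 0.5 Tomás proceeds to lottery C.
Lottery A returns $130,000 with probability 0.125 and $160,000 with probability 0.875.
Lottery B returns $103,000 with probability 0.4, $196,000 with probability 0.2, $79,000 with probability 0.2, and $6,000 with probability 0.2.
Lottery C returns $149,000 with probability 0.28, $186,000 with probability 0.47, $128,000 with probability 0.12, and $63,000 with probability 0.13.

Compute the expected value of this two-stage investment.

EV(A) = 0.125 × 130000 + 0.875 × 160000 = 16250 + 140000 = 156250
EV(B) = 0.4 × 103000 + 0.2 × 196000 + 0.2 × 79000 + 0.2 × 6000 = 41200 + 39200 + 15800 + 1200 = 97400
EV(C) = 0.28 × 149000 + 0.47 × 186000 + 0.12 × 128000 + 0.13 × 63000 = 41720 + 87420 + 15360 + 8190 = 152690
Overall = 0.25 × 156250 + 0.25 × 97400 + 0.5 × 152690 = 39062.5 + 24350 + 76345 = 139757.5

$139,757.50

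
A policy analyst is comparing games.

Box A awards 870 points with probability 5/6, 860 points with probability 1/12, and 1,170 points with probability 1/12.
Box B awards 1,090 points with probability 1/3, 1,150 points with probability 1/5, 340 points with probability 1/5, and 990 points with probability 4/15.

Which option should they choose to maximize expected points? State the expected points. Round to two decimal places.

Box B (925.33 points)

Box A = 5/6 × 870 + 1/12 × 860 + 1/12 × 1170 = 725 + 71.6667 + 97.5 = 894.1667
Box B = 1/3 × 1090 + 1/5 × 1150 + 1/5 × 340 + 4/15 × 990 = 363.3333 + 230 + 68 + 264 = 925.3333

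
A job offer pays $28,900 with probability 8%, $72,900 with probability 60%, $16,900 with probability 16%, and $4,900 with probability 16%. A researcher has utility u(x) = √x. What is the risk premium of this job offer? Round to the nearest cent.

E[u] = 0.08·√28900 + 0.6·√72900 + 0.16·√16900 + 0.16·√4900 = 0.08·170 + 0.6·270 + 0.16·130 + 0.16·70 = 207.6
CE = (207.6)² = 43097.76
Risk premium = EV − CE = 49540 − 43097.76 = 6442.24

$6,442.24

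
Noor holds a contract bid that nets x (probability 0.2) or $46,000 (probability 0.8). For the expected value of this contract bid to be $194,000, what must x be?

0.2·x + 0.8·46000 = 194000
0.2·x = 194000 − 36800 = 157200
x = 157200 / 0.2 = 786000

x = $786,000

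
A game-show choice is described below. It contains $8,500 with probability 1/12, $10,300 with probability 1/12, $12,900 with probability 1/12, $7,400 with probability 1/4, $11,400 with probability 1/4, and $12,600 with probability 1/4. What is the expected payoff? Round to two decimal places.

EV = 1/12 × 8500 + 1/12 × 10300 + 1/12 × 12900 + 1/4 × 7400 + 1/4 × 11400 + 1/4 × 12600 = 708.3333 + 858.3333 + 1075 + 1850 + 2850 + 3150 = 10491.6667

$10,491.67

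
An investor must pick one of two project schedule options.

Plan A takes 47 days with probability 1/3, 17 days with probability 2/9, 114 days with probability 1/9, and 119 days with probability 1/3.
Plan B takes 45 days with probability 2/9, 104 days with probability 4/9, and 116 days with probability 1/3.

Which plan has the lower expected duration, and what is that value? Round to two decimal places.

Plan A (71.78 days)

Plan A = 1/3 × 47 + 2/9 × 17 + 1/9 × 114 + 1/3 × 119 = 15.6667 + 3.7778 + 12.6667 + 39.6667 = 71.7778
Plan B = 2/9 × 45 + 4/9 × 104 + 1/3 × 116 = 10 + 46.2222 + 38.6667 = 94.8889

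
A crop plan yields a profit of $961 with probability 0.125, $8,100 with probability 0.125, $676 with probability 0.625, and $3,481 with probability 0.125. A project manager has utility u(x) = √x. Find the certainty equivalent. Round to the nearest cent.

$1,501.56

E[u] = 0.125·√961 + 0.125·√8100 + 0.625·√676 + 0.125·√3481 = 0.125·31 + 0.125·90 + 0.625·26 + 0.125·59 = 38.75
CE = (38.75)² = 1501.5625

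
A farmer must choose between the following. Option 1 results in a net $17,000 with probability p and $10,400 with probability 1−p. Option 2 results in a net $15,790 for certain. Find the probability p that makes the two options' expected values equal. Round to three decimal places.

p = 0.817

p·17000 + (1−p)·10400 = 15790
6600p + 10400 = 15790
p = (15790 − 10400) / 6600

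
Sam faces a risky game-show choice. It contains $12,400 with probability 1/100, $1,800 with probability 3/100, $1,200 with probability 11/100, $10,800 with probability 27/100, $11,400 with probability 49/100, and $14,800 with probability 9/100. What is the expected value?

EV = 1/100 × 12400 + 3/100 × 1800 + 11/100 × 1200 + 27/100 × 10800 + 49/100 × 11400 + 9/100 × 14800 = 124 + 54 + 132 + 2916 + 5586 + 1332 = 10144

$10,144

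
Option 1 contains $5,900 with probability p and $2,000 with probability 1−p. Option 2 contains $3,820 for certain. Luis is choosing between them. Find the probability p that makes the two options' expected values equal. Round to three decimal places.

p·5900 + (1−p)·2000 = 3820
3900p + 2000 = 3820
p = (3820 − 2000) / 3900

p = 0.467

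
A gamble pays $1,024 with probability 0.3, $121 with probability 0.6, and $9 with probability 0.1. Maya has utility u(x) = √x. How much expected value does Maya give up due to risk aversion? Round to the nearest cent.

E[u] = 0.3·√1024 + 0.6·√121 + 0.1·√9 = 0.3·32 + 0.6·11 + 0.1·3 = 16.5
CE = (16.5)² = 272.25
Risk premium = EV − CE = 380.7 − 272.25 = 108.45

$108.45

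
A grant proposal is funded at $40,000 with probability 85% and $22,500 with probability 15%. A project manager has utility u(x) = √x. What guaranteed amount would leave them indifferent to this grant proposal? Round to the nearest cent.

$37,056.25

E[u] = 0.85·√40000 + 0.15·√22500 = 0.85·200 + 0.15·150 = 192.5
CE = (192.5)² = 37056.25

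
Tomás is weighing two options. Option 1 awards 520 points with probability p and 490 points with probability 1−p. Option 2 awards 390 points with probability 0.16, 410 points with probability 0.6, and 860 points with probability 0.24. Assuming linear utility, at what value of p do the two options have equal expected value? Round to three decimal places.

EV(Option 2) = 0.16 × 390 + 0.6 × 410 + 0.24 × 860 = 62.4 + 246 + 206.4 = 514.8
p·520 + (1−p)·490 = 514.8
30p + 490 = 514.8
p = (514.8 − 490) / 30

p = 0.827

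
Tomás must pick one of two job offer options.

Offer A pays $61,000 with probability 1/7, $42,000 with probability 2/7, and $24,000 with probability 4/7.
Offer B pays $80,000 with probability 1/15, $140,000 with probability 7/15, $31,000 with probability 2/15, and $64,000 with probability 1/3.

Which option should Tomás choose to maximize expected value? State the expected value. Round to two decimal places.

Offer B ($96,133.33)

Offer A = 1/7 × 61000 + 2/7 × 42000 + 4/7 × 24000 = 8714.2857 + 12000 + 13714.2857 = 34428.5714
Offer B = 1/15 × 80000 + 7/15 × 140000 + 2/15 × 31000 + 1/3 × 64000 = 5333.3333 + 65333.3333 + 4133.3333 + 21333.3333 = 96133.3333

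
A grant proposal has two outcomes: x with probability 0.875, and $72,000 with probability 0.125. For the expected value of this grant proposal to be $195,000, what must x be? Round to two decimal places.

0.875·x + 0.125·72000 = 195000
0.875·x = 195000 − 9000 = 186000
x = 186000 / 0.875 = 212571.4286

x = $212,571.43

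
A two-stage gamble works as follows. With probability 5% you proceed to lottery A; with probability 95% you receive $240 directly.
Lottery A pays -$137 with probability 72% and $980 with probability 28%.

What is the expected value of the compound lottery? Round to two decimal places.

$236.79

EV(A) = 0.72 × (-137) + 0.28 × 980 = -98.64 + 274.4 = 175.76
Branch B: 240 (certain)
Overall = 0.05 × 175.76 + 0.95 × 240 = 8.788 + 228 = 236.788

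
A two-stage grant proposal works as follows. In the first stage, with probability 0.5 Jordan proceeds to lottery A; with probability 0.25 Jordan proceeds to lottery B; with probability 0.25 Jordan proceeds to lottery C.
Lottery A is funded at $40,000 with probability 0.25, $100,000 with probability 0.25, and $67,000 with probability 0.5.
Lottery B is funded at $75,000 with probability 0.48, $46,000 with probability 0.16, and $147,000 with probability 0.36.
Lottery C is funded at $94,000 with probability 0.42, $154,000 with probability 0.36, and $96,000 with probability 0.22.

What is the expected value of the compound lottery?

EV(A) = 0.25 × 40000 + 0.25 × 100000 + 0.5 × 67000 = 10000 + 25000 + 33500 = 68500
EV(B) = 0.48 × 75000 + 0.16 × 46000 + 0.36 × 147000 = 36000 + 7360 + 52920 = 96280
EV(C) = 0.42 × 94000 + 0.36 × 154000 + 0.22 × 96000 = 39480 + 55440 + 21120 = 116040
Overall = 0.5 × 68500 + 0.25 × 96280 + 0.25 × 116040 = 34250 + 24070 + 29010 = 87330

$87,330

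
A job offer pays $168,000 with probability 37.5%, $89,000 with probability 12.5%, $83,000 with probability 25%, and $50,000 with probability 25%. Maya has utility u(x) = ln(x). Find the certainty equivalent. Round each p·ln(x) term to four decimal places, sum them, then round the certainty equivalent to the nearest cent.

$96,076.50

E[u] = 0.375·ln(168000) + 0.125·ln(89000) + 0.25·ln(83000) + 0.25·ln(50000) = 4.5119 + 1.4245 + 2.8316 + 2.7049 = 11.4729
CE = e^11.4729 ≈ 96076.50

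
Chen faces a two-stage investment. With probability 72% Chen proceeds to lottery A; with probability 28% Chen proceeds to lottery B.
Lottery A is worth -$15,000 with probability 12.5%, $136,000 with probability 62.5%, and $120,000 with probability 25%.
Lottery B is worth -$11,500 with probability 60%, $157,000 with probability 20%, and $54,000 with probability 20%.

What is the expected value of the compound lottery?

EV(A) = 0.125 × (-15000) + 0.625 × 136000 + 0.25 × 120000 = -1875 + 85000 + 30000 = 113125
EV(B) = 0.6 × (-11500) + 0.2 × 157000 + 0.2 × 54000 = -6900 + 31400 + 10800 = 35300
Overall = 0.72 × 113125 + 0.28 × 35300 = 81450 + 9884 = 91334

$91,334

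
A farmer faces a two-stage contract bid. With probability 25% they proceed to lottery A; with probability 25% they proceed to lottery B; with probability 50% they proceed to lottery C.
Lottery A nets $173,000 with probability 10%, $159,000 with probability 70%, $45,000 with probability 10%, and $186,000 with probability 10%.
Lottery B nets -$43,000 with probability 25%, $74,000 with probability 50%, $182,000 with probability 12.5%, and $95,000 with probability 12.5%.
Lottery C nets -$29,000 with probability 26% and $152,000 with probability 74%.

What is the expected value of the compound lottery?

EV(A) = 0.1 × 173000 + 0.7 × 159000 + 0.1 × 45000 + 0.1 × 186000 = 17300 + 111300 + 4500 + 18600 = 151700
EV(B) = 0.25 × (-43000) + 0.5 × 74000 + 0.125 × 182000 + 0.125 × 95000 = -10750 + 37000 + 22750 + 11875 = 60875
EV(C) = 0.26 × (-29000) + 0.74 × 152000 = -7540 + 112480 = 104940
Overall = 0.25 × 151700 + 0.25 × 60875 + 0.5 × 104940 = 37925 + 15218.75 + 52470 = 105613.75

$105,613.75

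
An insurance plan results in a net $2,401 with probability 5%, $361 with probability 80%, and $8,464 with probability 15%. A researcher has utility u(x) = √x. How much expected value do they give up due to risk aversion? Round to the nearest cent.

$689.35

E[u] = 0.05·√2401 + 0.8·√361 + 0.15·√8464 = 0.05·49 + 0.8·19 + 0.15·92 = 31.45
CE = (31.45)² = 989.1025
Risk premium = EV − CE = 1678.45 − 989.1025 = 689.3475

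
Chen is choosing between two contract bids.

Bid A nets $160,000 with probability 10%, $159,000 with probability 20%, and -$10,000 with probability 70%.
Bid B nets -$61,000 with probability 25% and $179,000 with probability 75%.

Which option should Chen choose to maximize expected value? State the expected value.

Bid A = 0.1 × 160000 + 0.2 × 159000 + 0.7 × (-10000) = 16000 + 31800 − 7000 = 40800
Bid B = 0.25 × (-61000) + 0.75 × 179000 = -15250 + 134250 = 119000

Bid B ($119,000)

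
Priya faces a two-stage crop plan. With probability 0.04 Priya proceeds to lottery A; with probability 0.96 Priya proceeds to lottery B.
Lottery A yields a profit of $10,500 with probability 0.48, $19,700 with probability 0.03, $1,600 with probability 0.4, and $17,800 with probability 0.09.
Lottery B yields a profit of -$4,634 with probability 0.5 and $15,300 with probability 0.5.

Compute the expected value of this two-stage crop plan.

EV(A) = 0.48 × 10500 + 0.03 × 19700 + 0.4 × 1600 + 0.09 × 17800 = 5040 + 591 + 640 + 1602 = 7873
EV(B) = 0.5 × (-4634) + 0.5 × 15300 = -2317 + 7650 = 5333
Overall = 0.04 × 7873 + 0.96 × 5333 = 314.92 + 5119.68 = 5434.6

$5,434.60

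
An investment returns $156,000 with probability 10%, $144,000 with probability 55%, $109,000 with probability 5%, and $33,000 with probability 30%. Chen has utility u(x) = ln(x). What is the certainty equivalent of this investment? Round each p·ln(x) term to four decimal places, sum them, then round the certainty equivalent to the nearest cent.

E[u] = 0.1·ln(156000) + 0.55·ln(144000) + 0.05·ln(109000) + 0.3·ln(33000) = 1.1958 + 6.5327 + 0.5800 + 3.1213 = 11.4298
CE = e^11.4298 ≈ 92023.57

$92,023.57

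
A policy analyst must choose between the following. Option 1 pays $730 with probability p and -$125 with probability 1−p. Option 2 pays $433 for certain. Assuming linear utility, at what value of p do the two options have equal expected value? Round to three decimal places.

p = 0.653

p·730 + (1−p)·(-125) = 433
855p − 125 = 433
p = (433 + 125) / 855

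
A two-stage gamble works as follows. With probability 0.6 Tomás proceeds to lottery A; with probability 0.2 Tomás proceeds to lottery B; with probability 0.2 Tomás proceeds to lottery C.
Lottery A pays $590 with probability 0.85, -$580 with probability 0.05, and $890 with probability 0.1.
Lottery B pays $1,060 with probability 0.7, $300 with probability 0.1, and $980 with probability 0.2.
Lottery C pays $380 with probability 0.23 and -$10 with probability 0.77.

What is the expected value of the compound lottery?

$546.44

EV(A) = 0.85 × 590 + 0.05 × (-580) + 0.1 × 890 = 501.5 − 29 + 89 = 561.5
EV(B) = 0.7 × 1060 + 0.1 × 300 + 0.2 × 980 = 742 + 30 + 196 = 968
EV(C) = 0.23 × 380 + 0.77 × (-10) = 87.4 − 7.7 = 79.7
Overall = 0.6 × 561.5 + 0.2 × 968 + 0.2 × 79.7 = 336.9 + 193.6 + 15.94 = 546.44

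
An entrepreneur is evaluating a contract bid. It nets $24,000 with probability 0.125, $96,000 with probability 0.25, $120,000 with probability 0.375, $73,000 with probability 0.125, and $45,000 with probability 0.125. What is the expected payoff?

EV = 0.125 × 24000 + 0.25 × 96000 + 0.375 × 120000 + 0.125 × 73000 + 0.125 × 45000 = 3000 + 24000 + 45000 + 9125 + 5625 = 86750

$86,750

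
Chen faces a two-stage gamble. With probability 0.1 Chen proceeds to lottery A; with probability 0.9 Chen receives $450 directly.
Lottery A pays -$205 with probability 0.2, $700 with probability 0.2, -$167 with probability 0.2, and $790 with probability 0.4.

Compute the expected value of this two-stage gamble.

$443.16

EV(A) = 0.2 × (-205) + 0.2 × 700 + 0.2 × (-167) + 0.4 × 790 = -41 + 140 − 33.4 + 316 = 381.6
Branch B: 450 (certain)
Overall = 0.1 × 381.6 + 0.9 × 450 = 38.16 + 405 = 443.16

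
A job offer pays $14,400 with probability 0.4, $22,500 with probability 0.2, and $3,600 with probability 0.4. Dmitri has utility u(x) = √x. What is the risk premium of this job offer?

E[u] = 0.4·√14400 + 0.2·√22500 + 0.4·√3600 = 0.4·120 + 0.2·150 + 0.4·60 = 102
CE = (102)² = 10404
Risk premium = EV − CE = 11700 − 10404 = 1296

$1,296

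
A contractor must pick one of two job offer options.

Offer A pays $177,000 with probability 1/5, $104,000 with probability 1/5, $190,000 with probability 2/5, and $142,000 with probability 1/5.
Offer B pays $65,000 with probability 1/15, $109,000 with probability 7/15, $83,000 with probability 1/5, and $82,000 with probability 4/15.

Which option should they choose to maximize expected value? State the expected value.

Offer A ($160,600)

Offer A = 1/5 × 177000 + 1/5 × 104000 + 2/5 × 190000 + 1/5 × 142000 = 35400 + 20800 + 76000 + 28400 = 160600
Offer B = 1/15 × 65000 + 7/15 × 109000 + 1/5 × 83000 + 4/15 × 82000 = 4333.3333 + 50866.6667 + 16600 + 21866.6667 = 93666.6667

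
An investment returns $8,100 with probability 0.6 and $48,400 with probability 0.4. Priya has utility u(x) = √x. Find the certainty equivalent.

E[u] = 0.6·√8100 + 0.4·√48400 = 0.6·90 + 0.4·220 = 142
CE = (142)² = 20164

$20,164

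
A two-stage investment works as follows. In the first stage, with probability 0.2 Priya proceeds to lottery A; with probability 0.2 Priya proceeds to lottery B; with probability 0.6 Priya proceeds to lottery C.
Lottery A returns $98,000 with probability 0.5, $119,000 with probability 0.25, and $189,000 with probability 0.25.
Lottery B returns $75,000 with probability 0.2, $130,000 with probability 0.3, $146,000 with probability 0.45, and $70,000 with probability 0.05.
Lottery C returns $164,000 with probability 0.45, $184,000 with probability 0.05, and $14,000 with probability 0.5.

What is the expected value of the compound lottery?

EV(A) = 0.5 × 98000 + 0.25 × 119000 + 0.25 × 189000 = 49000 + 29750 + 47250 = 126000
EV(B) = 0.2 × 75000 + 0.3 × 130000 + 0.45 × 146000 + 0.05 × 70000 = 15000 + 39000 + 65700 + 3500 = 123200
EV(C) = 0.45 × 164000 + 0.05 × 184000 + 0.5 × 14000 = 73800 + 9200 + 7000 = 90000
Overall = 0.2 × 126000 + 0.2 × 123200 + 0.6 × 90000 = 25200 + 24640 + 54000 = 103840

$103,840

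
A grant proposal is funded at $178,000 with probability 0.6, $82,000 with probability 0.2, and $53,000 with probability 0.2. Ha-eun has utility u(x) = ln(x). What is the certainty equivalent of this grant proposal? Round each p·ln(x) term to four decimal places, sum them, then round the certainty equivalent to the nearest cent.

$119,634.91

E[u] = 0.6·ln(178000) + 0.2·ln(82000) + 0.2·ln(53000) = 7.2537 + 2.2629 + 2.1756 = 11.6922
CE = e^11.6922 ≈ 119634.91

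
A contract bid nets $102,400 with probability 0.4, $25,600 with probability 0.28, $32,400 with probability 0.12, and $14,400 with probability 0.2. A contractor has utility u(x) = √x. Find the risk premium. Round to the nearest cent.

$7,197.44

E[u] = 0.4·√102400 + 0.28·√25600 + 0.12·√32400 + 0.2·√14400 = 0.4·320 + 0.28·160 + 0.12·180 + 0.2·120 = 218.4
CE = (218.4)² = 47698.56
Risk premium = EV − CE = 54896 − 47698.56 = 7197.44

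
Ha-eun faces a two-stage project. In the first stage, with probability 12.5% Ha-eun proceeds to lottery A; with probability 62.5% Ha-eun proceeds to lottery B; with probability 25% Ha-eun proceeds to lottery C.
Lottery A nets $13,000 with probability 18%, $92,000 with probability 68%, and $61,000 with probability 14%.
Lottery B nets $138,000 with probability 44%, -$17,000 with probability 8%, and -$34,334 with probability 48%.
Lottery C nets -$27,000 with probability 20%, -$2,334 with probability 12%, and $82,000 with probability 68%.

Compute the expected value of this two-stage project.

EV(A) = 0.18 × 13000 + 0.68 × 92000 + 0.14 × 61000 = 2340 + 62560 + 8540 = 73440
EV(B) = 0.44 × 138000 + 0.08 × (-17000) + 0.48 × (-34334) = 60720 − 1360 − 16480.32 = 42879.68
EV(C) = 0.2 × (-27000) + 0.12 × (-2334) + 0.68 × 82000 = -5400 − 280.08 + 55760 = 50079.92
Overall = 0.125 × 73440 + 0.625 × 42879.68 + 0.25 × 50079.92 = 9180 + 26799.8 + 12519.98 = 48499.78

$48,499.78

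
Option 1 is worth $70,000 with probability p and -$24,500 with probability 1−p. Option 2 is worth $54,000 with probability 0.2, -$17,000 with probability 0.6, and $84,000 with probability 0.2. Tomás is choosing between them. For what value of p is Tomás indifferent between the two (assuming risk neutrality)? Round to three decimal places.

p = 0.443

EV(Option 2) = 0.2 × 54000 + 0.6 × (-17000) + 0.2 × 84000 = 10800 − 10200 + 16800 = 17400
p·70000 + (1−p)·(-24500) = 17400
94500p − 24500 = 17400
p = (17400 + 24500) / 94500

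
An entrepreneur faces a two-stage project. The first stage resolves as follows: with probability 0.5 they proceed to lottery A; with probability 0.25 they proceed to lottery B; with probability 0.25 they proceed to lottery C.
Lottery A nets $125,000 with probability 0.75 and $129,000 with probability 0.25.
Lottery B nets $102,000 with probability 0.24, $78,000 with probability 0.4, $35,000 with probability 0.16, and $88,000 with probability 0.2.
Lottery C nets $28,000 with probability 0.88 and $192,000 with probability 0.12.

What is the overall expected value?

$94,640

EV(A) = 0.75 × 125000 + 0.25 × 129000 = 93750 + 32250 = 126000
EV(B) = 0.24 × 102000 + 0.4 × 78000 + 0.16 × 35000 + 0.2 × 88000 = 24480 + 31200 + 5600 + 17600 = 78880
EV(C) = 0.88 × 28000 + 0.12 × 192000 = 24640 + 23040 = 47680
Overall = 0.5 × 126000 + 0.25 × 78880 + 0.25 × 47680 = 63000 + 19720 + 11920 = 94640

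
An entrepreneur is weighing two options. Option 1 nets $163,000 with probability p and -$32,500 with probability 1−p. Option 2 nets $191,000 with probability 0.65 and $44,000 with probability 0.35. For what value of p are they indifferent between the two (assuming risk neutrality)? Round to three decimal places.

EV(Option 2) = 0.65 × 191000 + 0.35 × 44000 = 124150 + 15400 = 139550
p·163000 + (1−p)·(-32500) = 139550
195500p − 32500 = 139550
p = (139550 + 32500) / 195500

p = 0.880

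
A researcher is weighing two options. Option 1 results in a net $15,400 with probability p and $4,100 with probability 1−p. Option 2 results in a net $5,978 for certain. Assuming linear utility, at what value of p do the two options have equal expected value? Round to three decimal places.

p = 0.166

p·15400 + (1−p)·4100 = 5978
11300p + 4100 = 5978
p = (5978 − 4100) / 11300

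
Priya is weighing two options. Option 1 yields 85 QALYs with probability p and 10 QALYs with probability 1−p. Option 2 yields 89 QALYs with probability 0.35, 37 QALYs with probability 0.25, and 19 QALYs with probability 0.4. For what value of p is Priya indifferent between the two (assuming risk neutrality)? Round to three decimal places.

EV(Option 2) = 0.35 × 89 + 0.25 × 37 + 0.4 × 19 = 31.15 + 9.25 + 7.6 = 48
p·85 + (1−p)·10 = 48
75p + 10 = 48
p = (48 − 10) / 75

p = 0.507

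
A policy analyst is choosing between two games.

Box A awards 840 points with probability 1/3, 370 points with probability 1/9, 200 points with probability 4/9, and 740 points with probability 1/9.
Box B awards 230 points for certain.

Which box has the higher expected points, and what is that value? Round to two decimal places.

Box A (492.22 points)

Box A = 1/3 × 840 + 1/9 × 370 + 4/9 × 200 + 1/9 × 740 = 280 + 41.1111 + 88.8889 + 82.2222 = 492.2222
Box B: 230 (certain)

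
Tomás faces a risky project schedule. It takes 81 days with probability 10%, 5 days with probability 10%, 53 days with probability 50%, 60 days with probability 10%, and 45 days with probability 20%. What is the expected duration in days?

EV = 0.1 × 81 + 0.1 × 5 + 0.5 × 53 + 0.1 × 60 + 0.2 × 45 = 8.1 + 0.5 + 26.5 + 6 + 9 = 50.1

50.1 days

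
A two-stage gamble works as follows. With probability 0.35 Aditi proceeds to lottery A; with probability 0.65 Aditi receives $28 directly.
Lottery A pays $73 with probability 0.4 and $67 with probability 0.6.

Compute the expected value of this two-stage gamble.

EV(A) = 0.4 × 73 + 0.6 × 67 = 29.2 + 40.2 = 69.4
Branch B: 28 (certain)
Overall = 0.35 × 69.4 + 0.65 × 28 = 24.29 + 18.2 = 42.49

$42.49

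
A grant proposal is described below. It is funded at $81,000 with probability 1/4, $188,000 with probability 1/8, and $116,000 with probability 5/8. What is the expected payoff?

EV = 1/4 × 81000 + 1/8 × 188000 + 5/8 × 116000 = 20250 + 23500 + 72500 = 116250

$116,250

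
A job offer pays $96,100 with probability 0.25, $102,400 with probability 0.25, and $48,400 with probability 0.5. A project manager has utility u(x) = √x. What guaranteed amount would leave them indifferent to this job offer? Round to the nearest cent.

E[u] = 0.25·√96100 + 0.25·√102400 + 0.5·√48400 = 0.25·310 + 0.25·320 + 0.5·220 = 267.5
CE = (267.5)² = 71556.25

$71,556.25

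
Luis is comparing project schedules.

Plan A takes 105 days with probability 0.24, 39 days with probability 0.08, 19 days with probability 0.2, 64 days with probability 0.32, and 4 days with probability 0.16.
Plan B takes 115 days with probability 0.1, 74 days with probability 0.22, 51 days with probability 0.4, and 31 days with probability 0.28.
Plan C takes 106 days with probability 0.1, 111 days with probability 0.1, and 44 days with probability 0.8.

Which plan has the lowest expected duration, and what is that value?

Plan A (53.24 days)

Plan A = 0.24 × 105 + 0.08 × 39 + 0.2 × 19 + 0.32 × 64 + 0.16 × 4 = 25.2 + 3.12 + 3.8 + 20.48 + 0.64 = 53.24
Plan B = 0.1 × 115 + 0.22 × 74 + 0.4 × 51 + 0.28 × 31 = 11.5 + 16.28 + 20.4 + 8.68 = 56.86
Plan C = 0.1 × 106 + 0.1 × 111 + 0.8 × 44 = 10.6 + 11.1 + 35.2 = 56.9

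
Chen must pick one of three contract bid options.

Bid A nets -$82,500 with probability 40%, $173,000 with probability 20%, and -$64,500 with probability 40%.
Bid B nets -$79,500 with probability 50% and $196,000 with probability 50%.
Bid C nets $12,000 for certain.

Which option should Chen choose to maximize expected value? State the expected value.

Bid A = 0.4 × (-82500) + 0.2 × 173000 + 0.4 × (-64500) = -33000 + 34600 − 25800 = -24200
Bid B = 0.5 × (-79500) + 0.5 × 196000 = -39750 + 98000 = 58250
Bid C: 12000 (certain)

Bid B ($58,250)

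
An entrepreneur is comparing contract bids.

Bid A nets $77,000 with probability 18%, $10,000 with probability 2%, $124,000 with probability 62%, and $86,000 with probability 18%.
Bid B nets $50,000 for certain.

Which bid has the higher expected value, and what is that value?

Bid A ($106,420)

Bid A = 0.18 × 77000 + 0.02 × 10000 + 0.62 × 124000 + 0.18 × 86000 = 13860 + 200 + 76880 + 15480 = 106420
Bid B: 50000 (certain)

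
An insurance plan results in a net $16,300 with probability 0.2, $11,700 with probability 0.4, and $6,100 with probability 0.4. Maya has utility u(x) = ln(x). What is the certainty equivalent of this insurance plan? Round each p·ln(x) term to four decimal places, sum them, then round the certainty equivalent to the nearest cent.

$9,634.45

E[u] = 0.2·ln(16300) + 0.4·ln(11700) + 0.4·ln(6100) = 1.9398 + 3.7469 + 3.4864 = 9.1731
CE = e^9.1731 ≈ 9634.45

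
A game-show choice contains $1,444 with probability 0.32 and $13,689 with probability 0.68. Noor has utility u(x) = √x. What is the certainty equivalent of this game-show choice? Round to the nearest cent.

$8,412.56

E[u] = 0.32·√1444 + 0.68·√13689 = 0.32·38 + 0.68·117 = 91.72
CE = (91.72)² = 8412.5584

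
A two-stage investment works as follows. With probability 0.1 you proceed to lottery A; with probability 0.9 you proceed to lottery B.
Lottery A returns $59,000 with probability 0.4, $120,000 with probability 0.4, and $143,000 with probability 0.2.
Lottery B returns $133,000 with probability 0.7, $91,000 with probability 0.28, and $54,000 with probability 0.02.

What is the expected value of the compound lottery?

$117,714

EV(A) = 0.4 × 59000 + 0.4 × 120000 + 0.2 × 143000 = 23600 + 48000 + 28600 = 100200
EV(B) = 0.7 × 133000 + 0.28 × 91000 + 0.02 × 54000 = 93100 + 25480 + 1080 = 119660
Overall = 0.1 × 100200 + 0.9 × 119660 = 10020 + 107694 = 117714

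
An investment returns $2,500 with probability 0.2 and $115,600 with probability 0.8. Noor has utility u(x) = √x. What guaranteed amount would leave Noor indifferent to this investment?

$79,524

E[u] = 0.2·√2500 + 0.8·√115600 = 0.2·50 + 0.8·340 = 282
CE = (282)² = 79524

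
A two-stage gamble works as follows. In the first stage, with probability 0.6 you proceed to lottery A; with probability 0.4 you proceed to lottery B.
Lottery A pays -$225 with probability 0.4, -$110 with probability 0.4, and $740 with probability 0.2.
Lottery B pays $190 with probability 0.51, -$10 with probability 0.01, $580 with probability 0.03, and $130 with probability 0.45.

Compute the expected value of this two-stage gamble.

EV(A) = 0.4 × (-225) + 0.4 × (-110) + 0.2 × 740 = -90 − 44 + 148 = 14
EV(B) = 0.51 × 190 + 0.01 × (-10) + 0.03 × 580 + 0.45 × 130 = 96.9 − 0.1 + 17.4 + 58.5 = 172.7
Overall = 0.6 × 14 + 0.4 × 172.7 = 8.4 + 69.08 = 77.48

$77.48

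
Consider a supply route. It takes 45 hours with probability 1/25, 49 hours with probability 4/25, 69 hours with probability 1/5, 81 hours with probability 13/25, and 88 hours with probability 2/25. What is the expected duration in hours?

EV = 1/25 × 45 + 4/25 × 49 + 1/5 × 69 + 13/25 × 81 + 2/25 × 88 = 1.8 + 7.84 + 13.8 + 42.12 + 7.04 = 72.6

72.6 hours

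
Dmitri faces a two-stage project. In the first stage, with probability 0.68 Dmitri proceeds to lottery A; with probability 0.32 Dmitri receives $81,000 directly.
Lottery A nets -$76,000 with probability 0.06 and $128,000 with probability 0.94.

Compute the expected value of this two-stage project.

$104,636.80

EV(A) = 0.06 × (-76000) + 0.94 × 128000 = -4560 + 120320 = 115760
Branch B: 81000 (certain)
Overall = 0.68 × 115760 + 0.32 × 81000 = 78716.8 + 25920 = 104636.8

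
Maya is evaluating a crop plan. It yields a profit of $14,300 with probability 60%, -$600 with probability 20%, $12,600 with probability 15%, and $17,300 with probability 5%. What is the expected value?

$11,215

EV = 0.6 × 14300 + 0.2 × (-600) + 0.15 × 12600 + 0.05 × 17300 = 8580 − 120 + 1890 + 865 = 11215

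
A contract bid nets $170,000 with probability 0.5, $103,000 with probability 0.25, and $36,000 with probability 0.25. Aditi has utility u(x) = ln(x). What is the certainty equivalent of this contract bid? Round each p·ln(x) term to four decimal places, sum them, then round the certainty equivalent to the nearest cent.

E[u] = 0.5·ln(170000) + 0.25·ln(103000) + 0.25·ln(36000) = 6.0218 + 2.8856 + 2.6228 = 11.5302
CE = e^11.5302 ≈ 101742.46

$101,742.46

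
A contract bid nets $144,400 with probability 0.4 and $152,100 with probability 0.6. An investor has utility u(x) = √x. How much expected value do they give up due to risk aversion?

E[u] = 0.4·√144400 + 0.6·√152100 = 0.4·380 + 0.6·390 = 386
CE = (386)² = 148996
Risk premium = EV − CE = 149020 − 148996 = 24

$24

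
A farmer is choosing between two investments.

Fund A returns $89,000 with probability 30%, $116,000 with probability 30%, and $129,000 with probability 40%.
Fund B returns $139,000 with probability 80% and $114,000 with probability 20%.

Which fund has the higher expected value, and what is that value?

Fund B ($134,000)

Fund A = 0.3 × 89000 + 0.3 × 116000 + 0.4 × 129000 = 26700 + 34800 + 51600 = 113100
Fund B = 0.8 × 139000 + 0.2 × 114000 = 111200 + 22800 = 134000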